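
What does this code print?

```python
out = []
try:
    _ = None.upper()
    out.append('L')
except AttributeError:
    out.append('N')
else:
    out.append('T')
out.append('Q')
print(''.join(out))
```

Execution trace: 'N' (except AttributeError) → 'Q' (after the try/except). Output: NQ

Answer: NQ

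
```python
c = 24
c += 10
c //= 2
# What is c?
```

Trace:
`c = 24` → c = 24
`c += 10` → c = 34
`c //= 2` → c = 17
So c = 17

Answer: 17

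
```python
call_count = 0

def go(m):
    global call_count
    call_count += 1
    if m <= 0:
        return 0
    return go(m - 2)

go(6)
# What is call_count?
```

Linear recursion stepping by 2: 4 calls from m=6 down to ≤0.

Answer: 4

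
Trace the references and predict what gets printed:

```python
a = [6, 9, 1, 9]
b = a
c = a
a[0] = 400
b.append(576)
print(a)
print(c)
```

Key concept: multiple aliases.
Step by step:
`a = [6, 9, 1, 9]` → a = [6, 9, 1, 9]
`b = a` → b = [6, 9, 1, 9] (same object as a)
`c = a` → c = [6, 9, 1, 9] (same object as a, b)
`a[0] = 400` → a = [400, 9, 1, 9] (same object as b, c); b = [400, 9, 1, 9] (same object as a, c); c = [400, 9, 1, 9] (same object as a, b)
`b.append(576)` → a = [400, 9, 1, 9, 576] (same object as b, c); b = [400, 9, 1, 9, 576] (same object as a, c); c = [400, 9, 1, 9, 576] (same object as a, b)
`print(a)` → prints [400, 9, 1, 9, 576]
`print(c)` → prints [400, 9, 1, 9, 576]

Answer:
[400, 9, 1, 9, 576]
[400, 9, 1, 9, 576]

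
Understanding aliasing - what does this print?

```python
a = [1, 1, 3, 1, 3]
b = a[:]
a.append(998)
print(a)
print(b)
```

Key concept: slice [:] creates copy.
Step by step:
`a = [1, 1, 3, 1, 3]` → a = [1, 1, 3, 1, 3]
`b = a[:]` → b = [1, 1, 3, 1, 3]
`a.append(998)` → a = [1, 1, 3, 1, 3, 998]
`print(a)` → prints [1, 1, 3, 1, 3, 998]
`print(b)` → prints [1, 1, 3, 1, 3]

Answer:
[1, 1, 3, 1, 3, 998]
[1, 1, 3, 1, 3]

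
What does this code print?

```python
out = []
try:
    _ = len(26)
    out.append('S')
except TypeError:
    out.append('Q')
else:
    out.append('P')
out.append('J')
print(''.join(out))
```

Execution trace: 'Q' (except TypeError) → 'J' (after the try/except). Output: QJ

Answer: QJ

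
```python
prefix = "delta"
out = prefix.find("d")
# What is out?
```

Trace:
`prefix = "delta"` → prefix = 'delta'
`out = prefix.find("d")` → out = 0
So out = 0

Answer: 0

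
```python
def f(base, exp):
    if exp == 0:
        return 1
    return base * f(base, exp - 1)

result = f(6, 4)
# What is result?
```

f(6, 4) = 6 * 6 * 6 * 6 = 1296

Answer: 1296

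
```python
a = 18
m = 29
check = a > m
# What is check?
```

Trace:
`a = 18` → a = 18
`m = 29` → m = 29
`check = a > m` → check = False
So check = False

Answer: False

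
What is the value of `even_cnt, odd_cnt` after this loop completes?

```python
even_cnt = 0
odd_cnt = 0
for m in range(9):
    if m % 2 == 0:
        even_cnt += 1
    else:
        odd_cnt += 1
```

Count evens and odds in range(9)
`even_cnt, odd_cnt` takes the values: (0, 0) → (1, 0) → (1, 1) → (2, 1) → (2, 2) → (3, 2) → (3, 3) → (4, 3) → (4, 4) → (5, 4)

Answer: 5, 4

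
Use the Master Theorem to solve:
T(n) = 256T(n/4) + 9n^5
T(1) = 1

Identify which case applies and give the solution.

a=256, b=4, f(n)=9n^5. log_4(256) = 4. Since c=5 > 4 and the regularity condition holds (256(n/4)^5 = (256/4^5)n^5 with 256/4^5 < 1), Case 3 applies: T(n) = Θ(f(n)) = O(n^5).

Answer: O(n^5) - Case 3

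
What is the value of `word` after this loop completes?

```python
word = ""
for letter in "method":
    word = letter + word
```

Reverse 'method'
`word` takes the values: "" → "m" → "em" → "tem" → "htem" → "ohtem" → "dohtem"

Answer: "dohtem"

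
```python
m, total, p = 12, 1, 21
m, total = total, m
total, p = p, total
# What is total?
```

Trace:
`m, total, p = 12, 1, 21` → m = 12; total = 1; p = 21
`m, total = total, m` → m = 1; total = 12
`total, p = p, total` → total = 21; p = 12
So total = 21

Answer: 21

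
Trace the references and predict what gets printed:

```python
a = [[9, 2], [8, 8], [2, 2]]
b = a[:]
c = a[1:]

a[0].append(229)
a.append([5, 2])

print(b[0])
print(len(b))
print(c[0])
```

Key concept: slice with nested mutation.
Step by step:
`a = [[9, 2], [8, 8], [2, 2]]` → a = [[9, 2], [8, 8], [2, 2]]
`b = a[:]` → b = [[9, 2], [8, 8], [2, 2]]
`c = a[1:]` → c = [[8, 8], [2, 2]]
`a[0].append(229)` → a = [[9, 2, 229], [8, 8], [2, 2]]; b = [[9, 2, 229], [8, 8], [2, 2]]
`a.append([5, 2])` → a = [[9, 2, 229], [8, 8], [2, 2], [5, 2]]
`print(b[0])` → prints [9, 2, 229]
`print(len(b))` → prints 3
`print(c[0])` → prints [8, 8]

Answer:
[9, 2, 229]
3
[8, 8]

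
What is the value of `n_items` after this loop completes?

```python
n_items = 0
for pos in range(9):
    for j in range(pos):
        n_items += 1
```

Triangle number: 0+1+2+...+8
`n_items` takes the values: 0 → 1 → 2 → 3 → 4 → 5 → 6 → 7 → 8 → 9 → 10 → 11 → 12 → 13 → 14 → 15 → 16 → 17 → 18 → 19 → 20 → 21 → 22 → 23 → 24 → 25 → 26 → 27 → 28 → 29 → 30 → 31 → 32 → 33 → 34 → 35 → 36

Answer: 36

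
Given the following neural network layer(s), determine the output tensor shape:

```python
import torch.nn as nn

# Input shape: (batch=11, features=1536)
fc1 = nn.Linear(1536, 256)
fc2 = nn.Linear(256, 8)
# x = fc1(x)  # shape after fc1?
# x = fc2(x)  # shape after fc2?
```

Input: (11, 1536) -> after fc1: (11, 256) -> Output: (11, 8)

Answer: (11, 8)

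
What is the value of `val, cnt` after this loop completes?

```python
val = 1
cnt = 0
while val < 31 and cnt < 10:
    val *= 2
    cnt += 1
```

Double until >= 31 or 10 iterations
`val, cnt` takes the values: (1, 0) → (2, 0) → (2, 1) → (4, 1) → (4, 2) → (8, 2) → (8, 3) → (16, 3) → (16, 4) → (32, 4) → (32, 5)

Answer: 32, 5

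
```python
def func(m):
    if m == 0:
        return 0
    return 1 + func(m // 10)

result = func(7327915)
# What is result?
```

Count of digits of 7327915: 7

Answer: 7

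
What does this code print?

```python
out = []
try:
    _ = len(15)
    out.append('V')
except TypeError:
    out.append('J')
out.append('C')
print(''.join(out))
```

Execution trace: 'J' (except TypeError) → 'C' (after the try/except). Output: JC

Answer: JC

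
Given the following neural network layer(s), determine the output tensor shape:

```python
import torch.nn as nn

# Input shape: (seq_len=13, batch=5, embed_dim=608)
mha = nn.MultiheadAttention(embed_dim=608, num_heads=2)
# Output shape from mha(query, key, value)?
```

Input: (13, 5, 608) -> Output: (13, 5, 608)

Answer: (13, 5, 608)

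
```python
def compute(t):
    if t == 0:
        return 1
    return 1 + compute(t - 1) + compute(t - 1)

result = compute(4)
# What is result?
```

compute(t) = 1 + 2·compute(t-1), compute(0)=1. Closed form: (1+1)·2^4 - 1 = 31.

Answer: 31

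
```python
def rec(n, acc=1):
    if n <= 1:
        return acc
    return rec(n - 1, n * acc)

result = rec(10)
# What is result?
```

Accumulator trace (n, acc): (10, 1) -> (9, 10) -> (8, 90) -> (7, 720) -> (6, 5040) -> (5, 30240) -> (4, 151200) -> (3, 604800) -> (2, 1814400) -> (1, 3628800) -> return 3628800

Answer: 3628800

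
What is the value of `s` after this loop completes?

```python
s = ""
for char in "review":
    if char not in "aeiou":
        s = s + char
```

Remove vowels from 'review'
`s` takes the values: "" → "r" → "rv" → "rvw"

Answer: "rvw"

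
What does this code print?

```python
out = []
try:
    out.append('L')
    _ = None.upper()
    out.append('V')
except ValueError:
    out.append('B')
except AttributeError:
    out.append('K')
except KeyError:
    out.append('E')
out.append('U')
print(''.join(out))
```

Execution trace: 'L' (try body) → 'K' (except AttributeError) → 'U' (after the try/except). Output: LKU

Answer: LKU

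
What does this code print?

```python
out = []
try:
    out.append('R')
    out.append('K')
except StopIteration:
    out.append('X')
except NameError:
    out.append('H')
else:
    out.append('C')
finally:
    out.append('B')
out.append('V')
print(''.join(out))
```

Execution trace: 'R' (try body) → 'K' (try body, no exception) → 'C' (else) → 'B' (finally) → 'V' (after the try/except). Output: RKCBV

Answer: RKCBV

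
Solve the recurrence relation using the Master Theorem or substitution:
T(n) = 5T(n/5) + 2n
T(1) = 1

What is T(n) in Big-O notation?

By Master Theorem: a=5, b=5, f(n)=2n. Since log_5(5) = 1 and f(n) = Θ(n^1), Case 2 applies. T(n) = O(n log n).

Answer: O(n log n)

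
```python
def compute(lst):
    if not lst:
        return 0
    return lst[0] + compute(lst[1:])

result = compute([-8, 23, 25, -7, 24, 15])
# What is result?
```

(-8) + 23 + 25 + (-7) + 24 + 15 + 0 = 72

Answer: 72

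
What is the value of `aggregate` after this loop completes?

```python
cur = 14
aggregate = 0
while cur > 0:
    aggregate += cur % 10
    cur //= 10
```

Sum digits of 14
`aggregate` takes the values: 0 → 4 → 5

Answer: 5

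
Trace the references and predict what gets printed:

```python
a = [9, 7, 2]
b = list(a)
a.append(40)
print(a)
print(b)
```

Key concept: list() constructor creates copy.
Step by step:
`a = [9, 7, 2]` → a = [9, 7, 2]
`b = list(a)` → b = [9, 7, 2]
`a.append(40)` → a = [9, 7, 2, 40]
`print(a)` → prints [9, 7, 2, 40]
`print(b)` → prints [9, 7, 2]

Answer:
[9, 7, 2, 40]
[9, 7, 2]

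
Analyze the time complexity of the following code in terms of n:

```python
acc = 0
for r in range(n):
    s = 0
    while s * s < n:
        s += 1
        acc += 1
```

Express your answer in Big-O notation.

Each loop level contributes: n × √n. Multiplying the contributions gives O(n√n).

Answer: O(n√n)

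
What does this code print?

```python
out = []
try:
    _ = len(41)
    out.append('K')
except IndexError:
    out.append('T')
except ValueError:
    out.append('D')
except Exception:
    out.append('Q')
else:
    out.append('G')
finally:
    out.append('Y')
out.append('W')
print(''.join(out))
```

Execution trace: 'Q' (except Exception) → 'Y' (finally) → 'W' (after the try/except). Output: QYW

Answer: QYW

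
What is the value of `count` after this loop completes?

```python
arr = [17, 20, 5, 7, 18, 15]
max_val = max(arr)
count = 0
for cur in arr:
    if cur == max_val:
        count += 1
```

Count of max value 20 in [17, 20, 5, 7, 18, 15]
`count` takes the values: 0 → 1

Answer: 1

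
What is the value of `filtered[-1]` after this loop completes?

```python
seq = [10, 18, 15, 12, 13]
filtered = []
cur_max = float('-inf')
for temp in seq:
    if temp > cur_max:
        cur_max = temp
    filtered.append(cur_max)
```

Running max ends at 18
`filtered` takes the values: [] → [10] → [10, 18] → [10, 18, 18] → [10, 18, 18, 18] → [10, 18, 18, 18, 18]
So `filtered[-1]` = 18

Answer: 18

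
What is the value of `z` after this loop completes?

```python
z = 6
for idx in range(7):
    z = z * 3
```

Multiply by 3, 7 times: 6 * 3^7 = 13122
`z` takes the values: 6 → 18 → 54 → 162 → 486 → 1458 → 4374 → 13122

Answer: 13122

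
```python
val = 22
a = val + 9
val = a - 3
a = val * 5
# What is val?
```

Trace:
`val = 22` → val = 22
`a = val + 9` → a = 31
`val = a - 3` → val = 28
`a = val * 5` → a = 140
So val = 28

Answer: 28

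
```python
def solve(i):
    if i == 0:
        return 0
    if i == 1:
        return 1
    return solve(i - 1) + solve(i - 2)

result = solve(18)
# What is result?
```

Build up from base cases: solve(0)=0, solve(1)=1, solve(2)=1, solve(3)=2, solve(4)=3, solve(5)=5, solve(6)=8, ..., solve(18)=2584

Answer: 2584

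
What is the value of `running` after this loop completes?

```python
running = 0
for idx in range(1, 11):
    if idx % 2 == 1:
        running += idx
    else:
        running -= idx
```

Add odd, subtract even
`running` takes the values: 0 → 1 → -1 → 2 → -2 → 3 → -3 → 4 → -4 → 5 → -5

Answer: -5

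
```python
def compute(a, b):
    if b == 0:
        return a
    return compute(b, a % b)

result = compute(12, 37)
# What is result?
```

compute(12, 37) -> compute(37, 12) -> compute(12, 1) -> compute(1, 0) -> 1

Answer: 1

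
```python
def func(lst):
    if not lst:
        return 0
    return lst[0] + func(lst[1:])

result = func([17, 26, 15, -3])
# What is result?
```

17 + 26 + 15 + (-3) + 0 = 55

Answer: 55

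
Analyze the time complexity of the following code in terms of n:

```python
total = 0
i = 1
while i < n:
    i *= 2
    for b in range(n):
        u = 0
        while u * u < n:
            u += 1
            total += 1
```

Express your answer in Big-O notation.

Each loop level contributes: log n × n × √n. Multiplying the contributions gives O(n√n log n).

Answer: O(n√n log n)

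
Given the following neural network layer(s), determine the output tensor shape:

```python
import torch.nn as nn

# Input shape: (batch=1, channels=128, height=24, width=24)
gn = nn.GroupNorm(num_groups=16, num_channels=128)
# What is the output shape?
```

Input: (1, 128, 24, 24) -> Output: (1, 128, 24, 24)

Answer: (1, 128, 24, 24)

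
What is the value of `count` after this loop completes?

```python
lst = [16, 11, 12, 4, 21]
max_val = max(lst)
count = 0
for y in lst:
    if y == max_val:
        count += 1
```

Count of max value 21 in [16, 11, 12, 4, 21]
`count` takes the values: 0 → 1

Answer: 1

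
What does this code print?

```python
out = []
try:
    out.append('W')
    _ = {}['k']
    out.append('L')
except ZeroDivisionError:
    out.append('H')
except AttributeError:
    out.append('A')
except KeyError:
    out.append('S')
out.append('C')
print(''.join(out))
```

Execution trace: 'W' (try body) → 'S' (except KeyError) → 'C' (after the try/except). Output: WSC

Answer: WSC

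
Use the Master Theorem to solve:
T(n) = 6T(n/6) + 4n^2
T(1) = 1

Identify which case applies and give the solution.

a=6, b=6, f(n)=4n^2. log_6(6) = 1. Since c=2 > 1 and the regularity condition holds (6(n/6)^2 = (6/6^2)n^2 with 6/6^2 < 1), Case 3 applies: T(n) = Θ(f(n)) = O(n^2).

Answer: O(n^2) - Case 3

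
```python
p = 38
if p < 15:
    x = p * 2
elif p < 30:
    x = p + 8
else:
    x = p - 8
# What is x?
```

Trace:
`p = 38` → p = 38
`if p < 15: ...` → p < 15 is False, p < 30 is False, take else branch → x = 30
So x = 30

Answer: 30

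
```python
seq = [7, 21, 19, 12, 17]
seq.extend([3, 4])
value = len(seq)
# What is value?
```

Trace:
`seq = [7, 21, 19, 12, 17]` → seq = [7, 21, 19, 12, 17]
`seq.extend([3, 4])` → seq = [7, 21, 19, 12, 17, 3, 4]
`value = len(seq)` → value = 7
So value = 7

Answer: 7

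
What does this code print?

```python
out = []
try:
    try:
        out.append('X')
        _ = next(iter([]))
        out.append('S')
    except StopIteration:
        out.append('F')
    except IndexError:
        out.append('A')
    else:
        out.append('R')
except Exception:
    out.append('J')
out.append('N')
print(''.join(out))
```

Execution trace: 'X' (inner try body) → 'F' (inner except StopIteration) → 'N' (after the try/except). Output: XFN

Answer: XFN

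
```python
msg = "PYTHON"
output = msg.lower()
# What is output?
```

Trace:
`msg = "PYTHON"` → msg = 'PYTHON'
`output = msg.lower()` → output = 'python'
So output = 'python'

Answer: 'python'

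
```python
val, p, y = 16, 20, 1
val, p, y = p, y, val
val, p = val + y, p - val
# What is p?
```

Trace:
`val, p, y = 16, 20, 1` → val = 16; p = 20; y = 1
`val, p, y = p, y, val` → val = 20; p = 1; y = 16
`val, p = val + y, p - val` → val = 36; p = -19
So p = -19

Answer: -19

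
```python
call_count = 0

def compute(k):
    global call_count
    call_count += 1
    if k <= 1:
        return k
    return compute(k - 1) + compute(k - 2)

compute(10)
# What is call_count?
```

Calls(k) = 1 + Calls(k-1) + Calls(k-2); Calls(0)=Calls(1)=1. For k=10 this gives 177.

Answer: 177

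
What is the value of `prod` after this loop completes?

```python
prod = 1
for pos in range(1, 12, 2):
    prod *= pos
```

Product of 1, 3, 5, ... up to 11
`prod` takes the values: 1 → 3 → 15 → 105 → 945 → 10395

Answer: 10395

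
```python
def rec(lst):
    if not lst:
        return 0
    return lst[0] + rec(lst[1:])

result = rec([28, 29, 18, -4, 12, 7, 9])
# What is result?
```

28 + 29 + 18 + (-4) + 12 + 7 + 9 + 0 = 99

Answer: 99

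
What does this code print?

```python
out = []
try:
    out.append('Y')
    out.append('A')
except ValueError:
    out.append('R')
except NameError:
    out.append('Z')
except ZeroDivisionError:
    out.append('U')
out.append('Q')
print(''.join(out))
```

Execution trace: 'Y' (try body) → 'A' (try body, no exception) → 'Q' (after the try/except). Output: YAQ

Answer: YAQ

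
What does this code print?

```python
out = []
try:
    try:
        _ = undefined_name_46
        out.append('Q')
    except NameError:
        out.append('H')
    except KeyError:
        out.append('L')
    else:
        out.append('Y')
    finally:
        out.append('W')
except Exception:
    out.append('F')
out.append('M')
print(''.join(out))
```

Execution trace: 'H' (inner except NameError) → 'W' (inner finally) → 'M' (after the try/except). Output: HWM

Answer: HWM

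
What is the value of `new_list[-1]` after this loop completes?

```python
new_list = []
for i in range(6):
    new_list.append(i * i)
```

Last element of squares 0 to 5
`new_list` takes the values: [] → [0] → [0, 1] → [0, 1, 4] → [0, 1, 4, 9] → [0, 1, 4, 9, 16] → [0, 1, 4, 9, 16, 25]
So `new_list[-1]` = 25

Answer: 25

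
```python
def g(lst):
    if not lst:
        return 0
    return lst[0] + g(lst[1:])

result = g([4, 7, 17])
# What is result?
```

4 + 7 + 17 + 0 = 28

Answer: 28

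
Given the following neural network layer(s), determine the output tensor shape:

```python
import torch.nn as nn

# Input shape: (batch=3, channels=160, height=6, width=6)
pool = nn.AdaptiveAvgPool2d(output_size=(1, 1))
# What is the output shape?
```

Input: (3, 160, 6, 6) -> Output: (3, 160, 1, 1)

Answer: (3, 160, 1, 1)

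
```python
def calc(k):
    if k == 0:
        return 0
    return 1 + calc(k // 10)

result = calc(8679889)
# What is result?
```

Count of digits of 8679889: 7

Answer: 7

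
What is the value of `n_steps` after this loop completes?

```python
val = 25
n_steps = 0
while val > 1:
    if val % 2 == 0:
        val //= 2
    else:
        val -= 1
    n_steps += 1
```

Steps to reduce 25 to 1
`n_steps` takes the values: 0 → 1 → 2 → 3 → 4 → 5 → 6

Answer: 6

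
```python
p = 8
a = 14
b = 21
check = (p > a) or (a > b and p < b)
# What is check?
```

Trace:
`p = 8` → p = 8
`a = 14` → a = 14
`b = 21` → b = 21
`check = (p > a) or (a > b and p < b)` → check = False
So check = False

Answer: False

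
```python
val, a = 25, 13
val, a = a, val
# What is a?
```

Trace:
`val, a = 25, 13` → val = 25; a = 13
`val, a = a, val` → val = 13; a = 25
So a = 25

Answer: 25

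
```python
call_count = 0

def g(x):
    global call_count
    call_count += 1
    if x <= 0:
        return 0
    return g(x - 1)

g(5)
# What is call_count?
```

Linear recursion stepping by 1: 6 calls from x=5 down to ≤0.

Answer: 6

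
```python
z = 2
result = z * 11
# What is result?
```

Trace:
`z = 2` → z = 2
`result = z * 11` → result = 22
So result = 22

Answer: 22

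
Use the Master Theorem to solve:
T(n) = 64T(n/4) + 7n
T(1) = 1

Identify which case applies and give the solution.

a=64, b=4, f(n)=7n. log_4(64) = 3. Since c=1 < 3, Case 1 applies: T(n) = Θ(n^log_b(a)) = O(n^3).

Answer: O(n^3) - Case 1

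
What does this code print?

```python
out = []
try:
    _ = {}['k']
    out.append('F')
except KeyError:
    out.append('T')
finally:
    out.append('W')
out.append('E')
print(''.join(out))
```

Execution trace: 'T' (except KeyError) → 'W' (finally) → 'E' (after the try/except). Output: TWE

Answer: TWE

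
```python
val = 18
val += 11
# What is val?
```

Trace:
`val = 18` → val = 18
`val += 11` → val = 29
So val = 29

Answer: 29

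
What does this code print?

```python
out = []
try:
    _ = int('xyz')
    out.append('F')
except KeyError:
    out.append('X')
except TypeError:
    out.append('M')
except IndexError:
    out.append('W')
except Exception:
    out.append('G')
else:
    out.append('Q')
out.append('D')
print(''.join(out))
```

Execution trace: 'G' (except Exception) → 'D' (after the try/except). Output: GD

Answer: GD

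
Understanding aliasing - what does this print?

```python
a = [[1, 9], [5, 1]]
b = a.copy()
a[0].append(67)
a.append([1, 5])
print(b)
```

Key concept: shallow copy with nested lists.
Step by step:
`a = [[1, 9], [5, 1]]` → a = [[1, 9], [5, 1]]
`b = a.copy()` → b = [[1, 9], [5, 1]]
`a[0].append(67)` → a = [[1, 9, 67], [5, 1]]; b = [[1, 9, 67], [5, 1]]
`a.append([1, 5])` → a = [[1, 9, 67], [5, 1], [1, 5]]
`print(b)` → prints [[1, 9, 67], [5, 1]]

Answer: [[1, 9, 67], [5, 1]]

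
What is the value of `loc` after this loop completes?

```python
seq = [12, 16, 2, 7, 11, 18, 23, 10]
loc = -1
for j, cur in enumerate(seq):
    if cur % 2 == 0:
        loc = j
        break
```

First even number index in [12, 16, 2, 7, 11, 18, 23, 10]
`loc` takes the values: -1 → 0

Answer: 0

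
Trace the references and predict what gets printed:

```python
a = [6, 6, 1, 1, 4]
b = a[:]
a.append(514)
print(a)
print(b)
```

Key concept: slice [:] creates copy.
Step by step:
`a = [6, 6, 1, 1, 4]` → a = [6, 6, 1, 1, 4]
`b = a[:]` → b = [6, 6, 1, 1, 4]
`a.append(514)` → a = [6, 6, 1, 1, 4, 514]
`print(a)` → prints [6, 6, 1, 1, 4, 514]
`print(b)` → prints [6, 6, 1, 1, 4]

Answer:
[6, 6, 1, 1, 4, 514]
[6, 6, 1, 1, 4]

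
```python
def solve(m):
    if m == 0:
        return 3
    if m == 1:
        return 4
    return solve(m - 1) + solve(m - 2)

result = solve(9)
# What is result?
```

Build up from base cases: solve(0)=3, solve(1)=4, solve(2)=7, solve(3)=11, solve(4)=18, solve(5)=29, solve(6)=47, ..., solve(9)=199

Answer: 199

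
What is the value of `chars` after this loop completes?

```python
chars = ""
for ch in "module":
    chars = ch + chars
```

Reverse 'module'
`chars` takes the values: "" → "m" → "om" → "dom" → "udom" → "ludom" → "eludom"

Answer: "eludom"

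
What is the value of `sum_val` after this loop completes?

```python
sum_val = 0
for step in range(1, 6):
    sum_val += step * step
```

Sum of squares 1² to 5² = 55
`sum_val` takes the values: 0 → 1 → 5 → 14 → 30 → 55

Answer: 55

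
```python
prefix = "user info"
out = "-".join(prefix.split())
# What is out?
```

Trace:
`prefix = "user info"` → prefix = 'user info'
`out = "-".join(prefix.split())` → out = 'user-info'
So out = 'user-info'

Answer: 'user-info'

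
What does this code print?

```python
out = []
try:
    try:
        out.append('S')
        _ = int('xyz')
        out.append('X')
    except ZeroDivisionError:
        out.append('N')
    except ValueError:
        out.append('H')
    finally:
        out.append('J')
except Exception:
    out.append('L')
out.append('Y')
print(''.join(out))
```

Execution trace: 'S' (inner try body) → 'H' (inner except ValueError) → 'J' (inner finally) → 'Y' (after the try/except). Output: SHJY

Answer: SHJY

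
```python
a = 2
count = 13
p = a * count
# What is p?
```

Trace:
`a = 2` → a = 2
`count = 13` → count = 13
`p = a * count` → p = 26
So p = 26

Answer: 26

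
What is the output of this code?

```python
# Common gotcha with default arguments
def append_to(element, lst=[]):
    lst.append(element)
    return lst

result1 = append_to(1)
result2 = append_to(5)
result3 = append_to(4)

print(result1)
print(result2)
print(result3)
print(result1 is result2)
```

Key concept: mutable default argument gotcha.
Step by step:
`result1 = append_to(1)` → result1 = [1]
`result2 = append_to(5)` → result1 = [1, 5] (same object as result2); result2 = [1, 5] (same object as result1)
`result3 = append_to(4)` → result1 = [1, 5, 4] (same object as result2, result3); result2 = [1, 5, 4] (same object as result1, result3); result3 = [1, 5, 4] (same object as result1, result2)
`print(result1)` → prints [1, 5, 4]
`print(result2)` → prints [1, 5, 4]
`print(result3)` → prints [1, 5, 4]
`print(result1 is result2)` → prints True

Answer:
[1, 5, 4]
[1, 5, 4]
[1, 5, 4]
True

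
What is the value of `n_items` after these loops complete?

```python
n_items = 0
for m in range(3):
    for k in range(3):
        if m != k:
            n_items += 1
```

3² - 3 (exclude diagonal)
`n_items` takes the values: 0 → 1 → 2 → 3 → 4 → 5 → 6

Answer: 6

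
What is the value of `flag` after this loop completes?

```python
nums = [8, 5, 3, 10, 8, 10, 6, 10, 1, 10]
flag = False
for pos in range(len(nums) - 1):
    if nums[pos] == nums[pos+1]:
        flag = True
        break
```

Check consecutive duplicates in [8, 5, 3, 10, 8, 10, 6, 10, 1, 10]
`flag` takes the values: False

Answer: False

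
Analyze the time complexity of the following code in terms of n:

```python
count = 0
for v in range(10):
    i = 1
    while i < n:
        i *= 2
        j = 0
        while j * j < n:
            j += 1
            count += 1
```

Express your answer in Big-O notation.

Each loop level contributes: 1 × log n × √n. Multiplying the contributions gives O(√n log n).

Answer: O(√n log n)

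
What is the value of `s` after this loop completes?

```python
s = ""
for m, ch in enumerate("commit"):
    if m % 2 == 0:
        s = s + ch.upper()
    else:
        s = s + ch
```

Uppercase even positions in 'commit'
`s` takes the values: "" → "C" → "Co" → "CoM" → "CoMm" → "CoMmI" → "CoMmIt"

Answer: "CoMmIt"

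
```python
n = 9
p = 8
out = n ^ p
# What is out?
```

Trace:
`n = 9` → n = 9
`p = 8` → p = 8
`out = n ^ p` → out = 1
So out = 1

Answer: 1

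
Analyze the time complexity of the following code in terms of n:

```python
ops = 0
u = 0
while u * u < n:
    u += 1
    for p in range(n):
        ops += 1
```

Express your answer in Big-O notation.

Each loop level contributes: √n × n. Multiplying the contributions gives O(n√n).

Answer: O(n√n)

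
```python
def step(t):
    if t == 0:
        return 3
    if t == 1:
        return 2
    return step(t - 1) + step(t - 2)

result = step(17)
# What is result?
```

Build up from base cases: step(0)=3, step(1)=2, step(2)=5, step(3)=7, step(4)=12, step(5)=19, step(6)=31, ..., step(17)=6155

Answer: 6155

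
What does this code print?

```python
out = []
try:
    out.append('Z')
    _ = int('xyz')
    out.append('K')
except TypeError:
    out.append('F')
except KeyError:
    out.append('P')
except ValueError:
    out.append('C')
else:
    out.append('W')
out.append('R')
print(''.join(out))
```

Execution trace: 'Z' (try body) → 'C' (except ValueError) → 'R' (after the try/except). Output: ZCR

Answer: ZCR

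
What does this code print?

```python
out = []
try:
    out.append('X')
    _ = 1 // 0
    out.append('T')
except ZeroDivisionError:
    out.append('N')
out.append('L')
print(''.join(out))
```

Execution trace: 'X' (try body) → 'N' (except ZeroDivisionError) → 'L' (after the try/except). Output: XNL

Answer: XNL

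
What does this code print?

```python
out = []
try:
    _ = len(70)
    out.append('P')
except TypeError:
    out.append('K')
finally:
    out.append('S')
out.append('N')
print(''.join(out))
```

Execution trace: 'K' (except TypeError) → 'S' (finally) → 'N' (after the try/except). Output: KSN

Answer: KSN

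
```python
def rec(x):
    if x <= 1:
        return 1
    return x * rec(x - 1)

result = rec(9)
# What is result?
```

rec(9) = 9 * 8 * 7 * 6 * 5 * 4 * 3 * 2 * 1 = 362880

Answer: 362880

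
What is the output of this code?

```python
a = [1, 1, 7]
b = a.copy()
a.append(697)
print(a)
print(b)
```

Key concept: list.copy() creates independent copy.
Step by step:
`a = [1, 1, 7]` → a = [1, 1, 7]
`b = a.copy()` → b = [1, 1, 7]
`a.append(697)` → a = [1, 1, 7, 697]
`print(a)` → prints [1, 1, 7, 697]
`print(b)` → prints [1, 1, 7]

Answer:
[1, 1, 7, 697]
[1, 1, 7]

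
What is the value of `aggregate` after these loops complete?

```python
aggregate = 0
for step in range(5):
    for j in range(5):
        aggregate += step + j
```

Sum of all step+j for step,j in 5x5
`aggregate` takes the values: 0 → 1 → 3 → 6 → 10 → 11 → 13 → 16 → 20 → 25 → 27 → 30 → 34 → 39 → 45 → 48 → 52 → 57 → 63 → 70 → 74 → 79 → 85 → 92 → 100

Answer: 100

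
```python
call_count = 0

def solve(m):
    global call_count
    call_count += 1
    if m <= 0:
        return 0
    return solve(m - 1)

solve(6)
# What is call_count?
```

Linear recursion stepping by 1: 7 calls from m=6 down to ≤0.

Answer: 7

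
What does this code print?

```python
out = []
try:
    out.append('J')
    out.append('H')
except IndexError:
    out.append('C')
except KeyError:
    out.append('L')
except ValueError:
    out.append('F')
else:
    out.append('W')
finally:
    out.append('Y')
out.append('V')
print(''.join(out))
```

Execution trace: 'J' (try body) → 'H' (try body, no exception) → 'W' (else) → 'Y' (finally) → 'V' (after the try/except). Output: JHWYV

Answer: JHWYV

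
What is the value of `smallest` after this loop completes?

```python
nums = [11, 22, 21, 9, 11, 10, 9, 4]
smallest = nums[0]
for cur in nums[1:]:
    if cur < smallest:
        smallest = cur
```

Minimum of [11, 22, 21, 9, 11, 10, 9, 4]
`smallest` takes the values: 11 → 9 → 4

Answer: 4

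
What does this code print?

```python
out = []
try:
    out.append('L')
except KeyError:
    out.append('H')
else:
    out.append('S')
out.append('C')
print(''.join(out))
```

Execution trace: 'L' (try body, no exception) → 'S' (else) → 'C' (after the try/except). Output: LSC

Answer: LSC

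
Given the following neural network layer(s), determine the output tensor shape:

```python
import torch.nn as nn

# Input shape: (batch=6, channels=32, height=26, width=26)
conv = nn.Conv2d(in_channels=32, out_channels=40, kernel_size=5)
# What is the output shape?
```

Input: (6, 32, 26, 26) -> Output: (6, 40, 22, 22)

Answer: (6, 40, 22, 22)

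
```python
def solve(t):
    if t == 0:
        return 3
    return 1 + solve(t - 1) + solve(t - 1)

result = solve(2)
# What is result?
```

solve(t) = 1 + 2·solve(t-1), solve(0)=3. Closed form: (3+1)·2^2 - 1 = 15.

Answer: 15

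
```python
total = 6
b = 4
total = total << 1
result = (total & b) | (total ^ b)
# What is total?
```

Trace:
`total = 6` → total = 6
`b = 4` → b = 4
`total = total << 1` → total = 12
`result = (total & b) | (total ^ b)` → result = 12
So total = 12

Answer: 12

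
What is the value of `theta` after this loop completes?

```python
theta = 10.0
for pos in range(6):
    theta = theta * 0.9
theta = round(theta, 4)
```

Exponential decay: 10.0 * 0.9^6
`theta` takes the values: 10.0 → 9.0 → 8.1 → 7.29 → 6.561 → 5.9049 → 5.31441 → 5.3144

Answer: 5.3144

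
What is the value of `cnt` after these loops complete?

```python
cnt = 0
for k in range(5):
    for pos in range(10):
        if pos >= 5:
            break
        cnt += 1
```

Inner breaks at 5, outer runs 5 times
`cnt` takes the values: 0 → 1 → 2 → 3 → 4 → 5 → 6 → 7 → 8 → 9 → 10 → 11 → 12 → 13 → 14 → 15 → 16 → 17 → 18 → 19 → 20 → 21 → 22 → 23 → 24 → 25

Answer: 25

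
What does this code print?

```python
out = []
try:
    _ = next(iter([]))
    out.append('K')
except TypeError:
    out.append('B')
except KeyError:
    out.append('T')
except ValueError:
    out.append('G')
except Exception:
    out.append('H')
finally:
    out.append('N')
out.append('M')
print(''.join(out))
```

Execution trace: 'H' (except Exception) → 'N' (finally) → 'M' (after the try/except). Output: HNM

Answer: HNM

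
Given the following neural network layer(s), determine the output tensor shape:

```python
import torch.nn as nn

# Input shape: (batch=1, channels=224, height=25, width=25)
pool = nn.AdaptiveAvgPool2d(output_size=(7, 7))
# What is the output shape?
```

Input: (1, 224, 25, 25) -> Output: (1, 224, 7, 7)

Answer: (1, 224, 7, 7)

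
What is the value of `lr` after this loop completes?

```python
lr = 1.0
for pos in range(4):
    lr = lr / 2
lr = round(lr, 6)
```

Halving LR 4 times: 1 / 2^4
`lr` takes the values: 1.0 → 0.5 → 0.25 → 0.125 → 0.0625

Answer: 0.0625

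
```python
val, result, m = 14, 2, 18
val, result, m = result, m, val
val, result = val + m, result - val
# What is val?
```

Trace:
`val, result, m = 14, 2, 18` → val = 14; result = 2; m = 18
`val, result, m = result, m, val` → val = 2; result = 18; m = 14
`val, result = val + m, result - val` → val = 16; result = 16
So val = 16

Answer: 16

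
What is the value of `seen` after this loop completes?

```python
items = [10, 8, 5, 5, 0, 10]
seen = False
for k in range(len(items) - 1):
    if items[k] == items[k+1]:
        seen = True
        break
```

Check consecutive duplicates in [10, 8, 5, 5, 0, 10]
`seen` takes the values: False → True

Answer: True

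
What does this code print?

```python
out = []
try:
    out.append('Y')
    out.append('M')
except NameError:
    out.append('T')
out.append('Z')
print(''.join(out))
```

Execution trace: 'Y' (try body) → 'M' (try body, no exception) → 'Z' (after the try/except). Output: YMZ

Answer: YMZ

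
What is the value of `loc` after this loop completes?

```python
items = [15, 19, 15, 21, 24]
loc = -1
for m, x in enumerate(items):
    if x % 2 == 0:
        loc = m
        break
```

First even number index in [15, 19, 15, 21, 24]
`loc` takes the values: -1 → 4

Answer: 4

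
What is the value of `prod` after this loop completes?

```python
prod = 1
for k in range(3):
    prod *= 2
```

2^3 = 8
`prod` takes the values: 1 → 2 → 4 → 8

Answer: 8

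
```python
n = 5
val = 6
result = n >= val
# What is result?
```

Trace:
`n = 5` → n = 5
`val = 6` → val = 6
`result = n >= val` → result = False
So result = False

Answer: False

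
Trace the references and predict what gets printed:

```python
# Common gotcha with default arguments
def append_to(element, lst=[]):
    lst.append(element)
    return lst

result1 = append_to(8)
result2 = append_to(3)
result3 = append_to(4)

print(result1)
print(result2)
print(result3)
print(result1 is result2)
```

Key concept: mutable default argument gotcha.
Step by step:
`result1 = append_to(8)` → result1 = [8]
`result2 = append_to(3)` → result1 = [8, 3] (same object as result2); result2 = [8, 3] (same object as result1)
`result3 = append_to(4)` → result1 = [8, 3, 4] (same object as result2, result3); result2 = [8, 3, 4] (same object as result1, result3); result3 = [8, 3, 4] (same object as result1, result2)
`print(result1)` → prints [8, 3, 4]
`print(result2)` → prints [8, 3, 4]
`print(result3)` → prints [8, 3, 4]
`print(result1 is result2)` → prints True

Answer:
[8, 3, 4]
[8, 3, 4]
[8, 3, 4]
True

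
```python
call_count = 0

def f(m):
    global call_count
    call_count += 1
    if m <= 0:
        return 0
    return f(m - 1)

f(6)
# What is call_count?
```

Linear recursion stepping by 1: 7 calls from m=6 down to ≤0.

Answer: 7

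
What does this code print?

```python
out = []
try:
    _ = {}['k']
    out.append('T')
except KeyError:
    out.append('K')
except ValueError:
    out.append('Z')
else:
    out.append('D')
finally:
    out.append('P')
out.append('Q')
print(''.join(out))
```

Execution trace: 'K' (except KeyError) → 'P' (finally) → 'Q' (after the try/except). Output: KPQ

Answer: KPQ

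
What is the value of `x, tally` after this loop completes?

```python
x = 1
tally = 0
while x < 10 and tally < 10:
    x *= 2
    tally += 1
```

Double until >= 10 or 10 iterations
`x, tally` takes the values: (1, 0) → (2, 0) → (2, 1) → (4, 1) → (4, 2) → (8, 2) → (8, 3) → (16, 3) → (16, 4)

Answer: 16, 4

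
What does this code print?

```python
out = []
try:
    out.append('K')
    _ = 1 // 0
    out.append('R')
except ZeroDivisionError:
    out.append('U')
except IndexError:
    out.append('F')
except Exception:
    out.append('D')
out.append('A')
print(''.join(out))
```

Execution trace: 'K' (try body) → 'U' (except ZeroDivisionError) → 'A' (after the try/except). Output: KUA

Answer: KUA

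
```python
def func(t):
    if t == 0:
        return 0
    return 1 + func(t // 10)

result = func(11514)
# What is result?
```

Count of digits of 11514: 5

Answer: 5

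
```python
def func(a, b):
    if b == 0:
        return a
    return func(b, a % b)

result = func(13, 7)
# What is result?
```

func(13, 7) -> func(7, 6) -> func(6, 1) -> func(1, 0) -> 1

Answer: 1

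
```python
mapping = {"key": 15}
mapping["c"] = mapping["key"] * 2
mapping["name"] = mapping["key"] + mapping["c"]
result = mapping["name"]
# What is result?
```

Trace:
`mapping = {"key": 15}` → mapping = {'key': 15}
`mapping["c"] = mapping["key"] * 2` → mapping = {'key': 15, 'c': 30}
`mapping["name"] = mapping["key"] + mapping["c"]` → mapping = {'key': 15, 'c': 30, 'name': 45}
`result = mapping["name"]` → result = 45
So result = 45

Answer: 45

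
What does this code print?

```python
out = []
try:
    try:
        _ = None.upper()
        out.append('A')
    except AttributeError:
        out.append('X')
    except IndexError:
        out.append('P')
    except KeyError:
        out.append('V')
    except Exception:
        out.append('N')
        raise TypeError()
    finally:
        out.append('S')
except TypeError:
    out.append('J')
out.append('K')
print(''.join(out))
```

Execution trace: 'X' (except AttributeError) → 'S' (finally) → 'K' (after the try/except). Output: XSK

Answer: XSK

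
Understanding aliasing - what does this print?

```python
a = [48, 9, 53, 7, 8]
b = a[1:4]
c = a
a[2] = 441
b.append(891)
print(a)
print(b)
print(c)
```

Key concept: slice vs alias.
Step by step:
`a = [48, 9, 53, 7, 8]` → a = [48, 9, 53, 7, 8]
`b = a[1:4]` → b = [9, 53, 7]
`c = a` → c = [48, 9, 53, 7, 8] (same object as a)
`a[2] = 441` → a = [48, 9, 441, 7, 8] (same object as c); c = [48, 9, 441, 7, 8] (same object as a)
`b.append(891)` → b = [9, 53, 7, 891]
`print(a)` → prints [48, 9, 441, 7, 8]
`print(b)` → prints [9, 53, 7, 891]
`print(c)` → prints [48, 9, 441, 7, 8]

Answer:
[48, 9, 441, 7, 8]
[9, 53, 7, 891]
[48, 9, 441, 7, 8]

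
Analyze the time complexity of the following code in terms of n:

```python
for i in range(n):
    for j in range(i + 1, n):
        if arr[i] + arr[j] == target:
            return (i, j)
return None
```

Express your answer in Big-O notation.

This is Two sum brute force. Time complexity: O(n²).

Answer: O(n²)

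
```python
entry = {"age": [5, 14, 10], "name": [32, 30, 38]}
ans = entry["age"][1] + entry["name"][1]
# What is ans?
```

Trace:
`entry = {"age": [5, 14, 10], "name": [32, 30, 38]}` → entry = {'age': [5, 14, 10], 'name': [32, 30, 38]}
`ans = entry["age"][1] + entry["name"][1]` → ans = 44
So ans = 44

Answer: 44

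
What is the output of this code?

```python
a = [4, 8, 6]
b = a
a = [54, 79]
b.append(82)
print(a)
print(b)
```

Key concept: rebinding vs mutation: a is rebound to a new list, b still points at the original.
Step by step:
`a = [4, 8, 6]` → a = [4, 8, 6]
`b = a` → b = [4, 8, 6] (same object as a)
`a = [54, 79]` → a = [54, 79]
`b.append(82)` → b = [4, 8, 6, 82]
`print(a)` → prints [54, 79]
`print(b)` → prints [4, 8, 6, 82]

Answer:
[54, 79]
[4, 8, 6, 82]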